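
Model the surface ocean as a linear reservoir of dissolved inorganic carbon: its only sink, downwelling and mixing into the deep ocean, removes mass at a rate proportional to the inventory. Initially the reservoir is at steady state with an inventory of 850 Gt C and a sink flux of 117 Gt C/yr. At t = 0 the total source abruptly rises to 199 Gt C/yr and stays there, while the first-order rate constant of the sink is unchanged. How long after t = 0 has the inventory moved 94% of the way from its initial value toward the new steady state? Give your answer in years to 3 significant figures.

τ = M₀/F₀ = 850/117 = 7.265 yr.
The remaining gap fraction is e^(−t/τ); 94% covered ⇒ e^(−t/τ) = 0.0600.
t = −τ ln(0.0600) = 7.265 × 2.813 = 20.44 yr.

20.4 yr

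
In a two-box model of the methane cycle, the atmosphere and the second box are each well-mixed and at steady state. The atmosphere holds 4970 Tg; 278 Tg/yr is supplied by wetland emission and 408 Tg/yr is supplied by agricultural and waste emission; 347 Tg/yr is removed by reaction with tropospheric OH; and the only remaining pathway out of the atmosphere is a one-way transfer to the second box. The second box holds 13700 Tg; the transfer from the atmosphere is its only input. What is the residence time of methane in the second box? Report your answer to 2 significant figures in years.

40 yr

Balance the atmosphere: ΣF_in = 278 + 408 = 686.00 Tg/yr.
Transfer to the second box = ΣF_in − (347) = 339.00 Tg/yr.
At steady state the output of the second box equals its input, 339.00 Tg/yr.
τ = M / F = 13700 / 339.00 = 40.41 yr.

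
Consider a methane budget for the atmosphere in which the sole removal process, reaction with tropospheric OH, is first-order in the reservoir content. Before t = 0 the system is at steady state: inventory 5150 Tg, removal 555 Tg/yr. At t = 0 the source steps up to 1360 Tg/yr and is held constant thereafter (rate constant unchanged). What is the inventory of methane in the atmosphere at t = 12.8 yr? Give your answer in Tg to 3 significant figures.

Residence time τ = M₀/F₀ = 9.279 yr. The eventual steady state is M_∞ = M₀·(F₁/F₀) = 5150 × 1360/555 = 12620 Tg.
The anomaly ΔM(t) = M(t) − M_∞ decays as ΔM₀·e^(−t/τ) with ΔM₀ = 5150 − 12620 = −7470 Tg.
At t = 12.8 yr, e^(−t/τ) = e^(−1.379) = 0.2517, so ΔM = −1880 Tg and M = 12620 − 1880 = 10739 Tg.

10700 Tg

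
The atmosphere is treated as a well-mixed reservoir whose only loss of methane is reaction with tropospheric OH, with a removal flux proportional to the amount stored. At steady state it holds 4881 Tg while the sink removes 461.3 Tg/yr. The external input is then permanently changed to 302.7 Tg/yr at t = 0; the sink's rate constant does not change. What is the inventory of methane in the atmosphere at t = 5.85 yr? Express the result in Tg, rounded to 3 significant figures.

Residence time τ = M₀/F₀ = 10.58 yr. The eventual steady state is M_∞ = M₀·(F₁/F₀) = 4881 × 302.7/461.3 = 3202.9 Tg.
The anomaly ΔM(t) = M(t) − M_∞ decays as ΔM₀·e^(−t/τ) with ΔM₀ = 4881 − 3202.9 = 1678 Tg.
At t = 5.85 yr, e^(−t/τ) = e^(−0.5529) = 0.5753, so ΔM = 965.4 Tg and M = 3202.9 + 965.4 = 4168.3 Tg.

4170 Tg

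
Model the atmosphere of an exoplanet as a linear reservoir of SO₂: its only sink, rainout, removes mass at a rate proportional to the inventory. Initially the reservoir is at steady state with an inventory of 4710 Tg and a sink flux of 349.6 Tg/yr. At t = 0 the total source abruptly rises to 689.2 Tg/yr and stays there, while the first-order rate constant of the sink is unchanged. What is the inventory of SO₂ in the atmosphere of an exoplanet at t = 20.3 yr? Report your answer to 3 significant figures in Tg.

8270 Tg

The sink rate constant is k = F₀/M₀ = 349.6/4710 = 0.07423 yr⁻¹.
Solving dM/dt = F₁ − kM with M(0) = M₀ gives M(t) = F₁/k + (M₀ − F₁/k)·e^(−kt).
F₁/k = 689.2/0.07423 = 9285.3 Tg; kt = 0.07423 × 20.3 = 1.507, e^(−kt) = 0.2216.
M(20.3) = 9285.3 + (4710 − 9285.3) × 0.2216 = 9285.3 − 1014 = 8271.3 Tg.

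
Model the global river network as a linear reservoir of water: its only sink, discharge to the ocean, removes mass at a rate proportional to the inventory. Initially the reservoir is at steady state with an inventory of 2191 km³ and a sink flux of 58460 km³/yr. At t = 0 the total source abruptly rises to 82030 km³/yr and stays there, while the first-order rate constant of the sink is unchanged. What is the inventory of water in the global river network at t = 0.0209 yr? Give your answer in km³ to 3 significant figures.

The sink rate constant is k = F₀/M₀ = 58460/2191 = 26.68 yr⁻¹.
Solving dM/dt = F₁ − kM with M(0) = M₀ gives M(t) = F₁/k + (M₀ − F₁/k)·e^(−kt).
F₁/k = 82030/26.68 = 3074.4 km³; kt = 26.68 × 0.0209 = 0.5577, e^(−kt) = 0.5726.
M(0.0209) = 3074.4 + (2191 − 3074.4) × 0.5726 = 3074.4 − 505.8 = 2568.6 km³.

2570 km³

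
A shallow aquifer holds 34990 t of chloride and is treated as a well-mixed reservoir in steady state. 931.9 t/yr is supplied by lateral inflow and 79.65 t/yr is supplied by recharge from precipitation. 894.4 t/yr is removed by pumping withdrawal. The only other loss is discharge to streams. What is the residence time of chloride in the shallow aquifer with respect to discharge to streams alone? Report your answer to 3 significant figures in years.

At steady state ΣF_in = ΣF_out.
ΣF_in = 931.9 + 79.65 = 1011.5 t/yr.
Discharge to streams flux = ΣF_in − (894.4) = 1011.5 − 894.4 = 117.1 t/yr.
τ = M / F = 34990 / 117.1 = 298.7 yr.

299 yr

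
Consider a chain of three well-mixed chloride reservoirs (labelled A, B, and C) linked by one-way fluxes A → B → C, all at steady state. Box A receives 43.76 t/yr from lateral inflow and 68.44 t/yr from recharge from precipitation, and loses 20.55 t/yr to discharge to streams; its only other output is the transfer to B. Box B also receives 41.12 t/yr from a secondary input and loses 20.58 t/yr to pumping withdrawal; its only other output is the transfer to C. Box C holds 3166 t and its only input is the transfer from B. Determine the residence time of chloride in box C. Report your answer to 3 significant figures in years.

28.2 yr

Box A: F(A→B) = (43.76 + 68.44) − 20.55 = 91.650 t/yr.
Box B: F(B→C) = (91.650 + 41.12) − 20.58 = 112.19 t/yr.
Box C throughput = its input = 112.19 t/yr; τ = 3166 / 112.19 = 28.22 yr.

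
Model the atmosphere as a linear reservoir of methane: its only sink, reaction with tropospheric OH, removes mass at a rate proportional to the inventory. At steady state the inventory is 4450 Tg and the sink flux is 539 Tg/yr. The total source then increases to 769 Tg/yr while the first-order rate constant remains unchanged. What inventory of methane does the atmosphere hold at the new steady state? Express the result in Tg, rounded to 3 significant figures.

6350 Tg

Rate constant k = F/M = 539 / 4450 = 0.1211 yr⁻¹.
At the new steady state, source = k·M_new ⇒ M_new = 769 / 0.1211 = 6349 Tg.
(Equivalently M_new = M × F_new/F_old = 4450 × 769/539.)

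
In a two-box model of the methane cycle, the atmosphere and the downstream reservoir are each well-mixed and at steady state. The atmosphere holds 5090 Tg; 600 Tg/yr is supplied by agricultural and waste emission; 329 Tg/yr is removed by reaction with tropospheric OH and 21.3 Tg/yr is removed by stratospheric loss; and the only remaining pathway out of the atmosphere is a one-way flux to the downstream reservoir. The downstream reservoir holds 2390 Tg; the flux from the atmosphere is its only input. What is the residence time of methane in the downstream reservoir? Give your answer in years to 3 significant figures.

9.57 yr

Balance the atmosphere: ΣF_in = 600.00 Tg/yr.
Flux to the downstream reservoir = ΣF_in − (329 + 21.3) = 249.70 Tg/yr.
At steady state the output of the downstream reservoir equals its input, 249.70 Tg/yr.
τ = M / F = 2390 / 249.70 = 9.571 yr.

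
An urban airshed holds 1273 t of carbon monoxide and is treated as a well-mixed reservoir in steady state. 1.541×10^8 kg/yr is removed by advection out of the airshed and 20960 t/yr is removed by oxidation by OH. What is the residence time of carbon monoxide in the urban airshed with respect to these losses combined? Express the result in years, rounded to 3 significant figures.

0.00727 yr

Convert the advection out of the airshed flux: 1.541×10^8 kg/yr = 154100 t/yr.
Total removal = 154100 + 20960 = 175060 t/yr.
τ = M / ΣF_out = 1273 / 175060 = 0.007272 yr.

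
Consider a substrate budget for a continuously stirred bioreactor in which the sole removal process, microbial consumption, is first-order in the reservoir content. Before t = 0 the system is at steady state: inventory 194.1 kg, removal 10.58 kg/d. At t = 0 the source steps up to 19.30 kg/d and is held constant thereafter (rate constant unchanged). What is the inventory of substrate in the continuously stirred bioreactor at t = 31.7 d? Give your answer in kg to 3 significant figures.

τ = M₀/F₀ = 194.1/10.58 = 18.35 d; rate constant k = 1/τ.
New steady state M_∞ = F₁/k = F₁·τ = 19.30 × 18.35 = 354.08 kg.
M(t) = M_∞ + (M₀ − M_∞)·e^(−t/τ); t/τ = 31.7/18.35 = 1.728, so e^(−t/τ) = 0.1777.
M(t) = 354.08 − 160.0 × 0.1777 = 325.66 kg.

326 kg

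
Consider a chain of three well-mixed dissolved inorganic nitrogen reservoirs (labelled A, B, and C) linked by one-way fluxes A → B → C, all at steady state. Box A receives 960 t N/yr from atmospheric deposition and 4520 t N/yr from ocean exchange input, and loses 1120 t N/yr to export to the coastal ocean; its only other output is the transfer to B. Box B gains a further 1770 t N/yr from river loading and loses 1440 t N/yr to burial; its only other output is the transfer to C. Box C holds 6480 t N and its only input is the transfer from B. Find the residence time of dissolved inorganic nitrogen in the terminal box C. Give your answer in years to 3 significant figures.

1.38 yr

Box A: F(A→B) = (960 + 4520) − 1120 = 4360.0 t N/yr.
Box B: F(B→C) = (4360.0 + 1770) − 1440 = 4690.0 t N/yr.
Box C throughput = its input = 4690.0 t N/yr; τ = 6480 / 4690.0 = 1.382 yr.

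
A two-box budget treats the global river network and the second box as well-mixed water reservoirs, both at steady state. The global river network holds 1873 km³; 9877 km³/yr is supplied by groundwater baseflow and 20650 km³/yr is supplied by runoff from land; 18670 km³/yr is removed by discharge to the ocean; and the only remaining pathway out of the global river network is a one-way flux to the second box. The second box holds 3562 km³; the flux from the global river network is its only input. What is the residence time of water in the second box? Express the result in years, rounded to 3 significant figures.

0.300 yr

Balance the global river network: ΣF_in = 9877 + 20650 = 30527 km³/yr.
Flux to the second box = ΣF_in − (18670) = 11857 km³/yr.
At steady state the output of the second box equals its input, 11857 km³/yr.
τ = M / F = 3562 / 11857 = 0.3004 yr.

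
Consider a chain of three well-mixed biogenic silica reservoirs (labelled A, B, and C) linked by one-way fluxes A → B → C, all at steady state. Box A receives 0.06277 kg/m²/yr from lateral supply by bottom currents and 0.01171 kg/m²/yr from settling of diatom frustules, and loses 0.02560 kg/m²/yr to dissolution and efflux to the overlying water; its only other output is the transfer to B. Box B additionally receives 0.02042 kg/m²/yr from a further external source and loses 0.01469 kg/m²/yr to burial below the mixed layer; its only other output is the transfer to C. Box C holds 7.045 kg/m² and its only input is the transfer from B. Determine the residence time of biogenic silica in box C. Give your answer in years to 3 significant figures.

129 yr

Box A: F(A→B) = (0.06277 + 0.01171) − 0.02560 = 0.048880 kg/m²/yr.
Box B: F(B→C) = (0.048880 + 0.02042) − 0.01469 = 0.054610 kg/m²/yr.
Box C throughput = its input = 0.054610 kg/m²/yr; τ = 7.045 / 0.054610 = 129.0 yr.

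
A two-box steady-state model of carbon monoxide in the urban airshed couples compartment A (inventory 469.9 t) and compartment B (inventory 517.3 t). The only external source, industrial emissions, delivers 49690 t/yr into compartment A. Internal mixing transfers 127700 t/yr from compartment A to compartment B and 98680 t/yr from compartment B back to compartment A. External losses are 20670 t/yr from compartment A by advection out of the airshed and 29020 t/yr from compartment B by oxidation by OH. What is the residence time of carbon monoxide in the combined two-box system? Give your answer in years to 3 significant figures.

0.0199 yr

Residence time in the combined system uses the total inventory and the total *external* removal — internal exchanges between the two boxes cancel.
M_total = 469.9 + 517.3 = 987.20 t.
ΣF_external_out = 20670 + 29020 = 49690 t/yr.
τ = M_total / ΣF_ext = 987.20 / 49690 = 0.01987 yr.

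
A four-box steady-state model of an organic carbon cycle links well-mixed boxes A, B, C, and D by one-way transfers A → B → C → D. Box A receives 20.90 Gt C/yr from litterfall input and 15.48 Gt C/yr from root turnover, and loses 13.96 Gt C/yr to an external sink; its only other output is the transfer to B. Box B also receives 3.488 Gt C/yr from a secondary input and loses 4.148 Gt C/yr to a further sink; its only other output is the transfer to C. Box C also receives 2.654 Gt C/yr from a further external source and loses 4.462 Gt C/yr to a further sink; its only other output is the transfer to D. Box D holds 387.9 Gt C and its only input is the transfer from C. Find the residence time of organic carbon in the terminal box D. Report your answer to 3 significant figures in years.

19.4 yr

Box A: F(A→B) = (20.90 + 15.48) − 13.96 = 22.420 Gt C/yr.
Box B: F(B→C) = (22.420 + 3.488) − 4.148 = 21.760 Gt C/yr.
Box C: F(C→D) = (21.760 + 2.654) − 4.462 = 19.952 Gt C/yr.
Box D throughput = its input = 19.952 Gt C/yr; τ = 387.9 / 19.952 = 19.44 yr.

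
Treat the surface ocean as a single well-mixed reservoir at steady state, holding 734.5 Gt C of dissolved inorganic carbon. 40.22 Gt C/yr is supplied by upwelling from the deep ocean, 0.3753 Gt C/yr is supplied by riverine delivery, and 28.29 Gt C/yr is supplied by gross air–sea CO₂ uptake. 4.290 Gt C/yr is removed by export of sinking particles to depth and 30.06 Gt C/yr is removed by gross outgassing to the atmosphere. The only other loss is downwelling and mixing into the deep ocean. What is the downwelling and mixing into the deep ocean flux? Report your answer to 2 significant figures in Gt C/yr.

At steady state ΣF_in = ΣF_out.
ΣF_in = 40.22 + 0.3753 + 28.29 = 68.885 Gt C/yr.
Downwelling and mixing into the deep ocean flux = ΣF_in − (4.290 + 30.06) = 68.885 − 34.35 = 34.54 Gt C/yr.

35 Gt C/yr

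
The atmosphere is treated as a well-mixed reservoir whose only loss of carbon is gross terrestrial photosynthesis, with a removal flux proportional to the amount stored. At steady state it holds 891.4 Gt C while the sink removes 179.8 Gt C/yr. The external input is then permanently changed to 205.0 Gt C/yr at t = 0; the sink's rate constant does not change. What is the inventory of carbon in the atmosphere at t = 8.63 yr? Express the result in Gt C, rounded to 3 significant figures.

τ = M₀/F₀ = 891.4/179.8 = 4.958 yr; rate constant k = 1/τ.
New steady state M_∞ = F₁/k = F₁·τ = 205.0 × 4.958 = 1016.3 Gt C.
M(t) = M_∞ + (M₀ − M_∞)·e^(−t/τ); t/τ = 8.63/4.958 = 1.741, so e^(−t/τ) = 0.1754.
M(t) = 1016.3 − 124.9 × 0.1754 = 994.42 Gt C.

994 Gt C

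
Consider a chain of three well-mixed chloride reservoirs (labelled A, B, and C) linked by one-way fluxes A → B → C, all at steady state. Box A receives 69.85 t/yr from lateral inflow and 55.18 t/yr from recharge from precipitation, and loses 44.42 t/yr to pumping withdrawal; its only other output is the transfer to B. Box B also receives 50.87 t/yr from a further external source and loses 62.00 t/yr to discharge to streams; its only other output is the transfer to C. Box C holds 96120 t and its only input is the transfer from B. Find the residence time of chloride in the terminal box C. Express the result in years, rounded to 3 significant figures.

1380 yr

Box A: F(A→B) = (69.85 + 55.18) − 44.42 = 80.610 t/yr.
Box B: F(B→C) = (80.610 + 50.87) − 62.00 = 69.480 t/yr.
Box C throughput = its input = 69.480 t/yr; τ = 96120 / 69.480 = 1383 yr.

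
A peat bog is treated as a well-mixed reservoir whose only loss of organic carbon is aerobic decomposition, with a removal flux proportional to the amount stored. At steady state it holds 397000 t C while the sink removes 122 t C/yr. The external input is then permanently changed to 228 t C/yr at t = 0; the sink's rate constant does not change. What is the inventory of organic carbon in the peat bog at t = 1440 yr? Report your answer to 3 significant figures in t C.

Residence time τ = M₀/F₀ = 3254 yr. The eventual steady state is M_∞ = M₀·(F₁/F₀) = 397000 × 228/122 = 741930 t C.
The anomaly ΔM(t) = M(t) − M_∞ decays as ΔM₀·e^(−t/τ) with ΔM₀ = 397000 − 741930 = −344900 t C.
At t = 1440 yr, e^(−t/τ) = e^(−0.4425) = 0.6424, so ΔM = −221600 t C and M = 741930 − 221600 = 520340 t C.

520000 t C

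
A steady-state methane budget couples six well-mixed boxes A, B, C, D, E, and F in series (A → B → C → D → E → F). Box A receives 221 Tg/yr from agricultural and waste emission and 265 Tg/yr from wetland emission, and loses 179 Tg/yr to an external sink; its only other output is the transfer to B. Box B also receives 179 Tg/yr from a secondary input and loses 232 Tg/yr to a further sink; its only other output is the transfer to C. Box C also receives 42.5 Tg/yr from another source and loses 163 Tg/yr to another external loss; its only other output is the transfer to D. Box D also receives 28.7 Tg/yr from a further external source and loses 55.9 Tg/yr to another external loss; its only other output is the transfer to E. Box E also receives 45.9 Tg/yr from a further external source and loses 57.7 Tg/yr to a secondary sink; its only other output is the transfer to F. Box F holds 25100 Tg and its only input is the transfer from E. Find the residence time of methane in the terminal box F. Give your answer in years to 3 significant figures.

Box A: F(A→B) = (221 + 265) − 179 = 307.00 Tg/yr.
Box B: F(B→C) = (307.00 + 179) − 232 = 254.00 Tg/yr.
Box C: F(C→D) = (254.00 + 42.5) − 163 = 133.50 Tg/yr.
Box D: F(D→E) = (133.50 + 28.7) − 55.9 = 106.30 Tg/yr.
Box E: F(E→F) = (106.30 + 45.9) − 57.7 = 94.500 Tg/yr.
Box F throughput = its input = 94.500 Tg/yr; τ = 25100 / 94.500 = 265.6 yr.

266 yr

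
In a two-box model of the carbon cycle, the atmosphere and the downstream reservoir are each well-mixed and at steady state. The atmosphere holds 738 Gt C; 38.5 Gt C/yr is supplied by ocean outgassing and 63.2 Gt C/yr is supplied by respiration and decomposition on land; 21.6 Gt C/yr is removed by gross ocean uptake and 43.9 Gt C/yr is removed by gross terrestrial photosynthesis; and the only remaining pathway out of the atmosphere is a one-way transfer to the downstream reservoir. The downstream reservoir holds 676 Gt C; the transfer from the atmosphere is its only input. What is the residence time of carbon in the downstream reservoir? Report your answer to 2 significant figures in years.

Balance the atmosphere: ΣF_in = 38.5 + 63.2 = 101.70 Gt C/yr.
Transfer to the downstream reservoir = ΣF_in − (21.6 + 43.9) = 36.200 Gt C/yr.
At steady state the output of the downstream reservoir equals its input, 36.200 Gt C/yr.
τ = M / F = 676 / 36.200 = 18.67 yr.

19 yr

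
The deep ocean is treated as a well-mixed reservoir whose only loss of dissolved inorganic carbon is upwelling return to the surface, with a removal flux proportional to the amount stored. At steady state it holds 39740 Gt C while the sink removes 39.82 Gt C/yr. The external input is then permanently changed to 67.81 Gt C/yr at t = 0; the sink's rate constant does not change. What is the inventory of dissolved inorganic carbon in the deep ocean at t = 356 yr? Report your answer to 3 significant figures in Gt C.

The sink rate constant is k = F₀/M₀ = 39.82/39740 = 0.001002 yr⁻¹.
Solving dM/dt = F₁ − kM with M(0) = M₀ gives M(t) = F₁/k + (M₀ − F₁/k)·e^(−kt).
F₁/k = 67.81/0.001002 = 67674 Gt C; kt = 0.001002 × 356 = 0.3567, e^(−kt) = 0.7000.
M(356) = 67674 + (39740 − 67674) × 0.7000 = 67674 − 19550 = 48121 Gt C.

48100 Gt C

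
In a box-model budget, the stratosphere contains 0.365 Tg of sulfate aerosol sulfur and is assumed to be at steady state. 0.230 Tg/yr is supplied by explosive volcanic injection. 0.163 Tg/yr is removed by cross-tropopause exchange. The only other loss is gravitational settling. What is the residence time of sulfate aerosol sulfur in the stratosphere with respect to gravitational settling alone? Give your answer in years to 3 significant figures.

5.45 yr

At steady state ΣF_in = ΣF_out.
ΣF_in = 0.23000 Tg/yr.
Gravitational settling flux = ΣF_in − (0.163) = 0.23000 − 0.1630 = 0.06700 Tg/yr.
τ = M / F = 0.365 / 0.06700 = 5.448 yr.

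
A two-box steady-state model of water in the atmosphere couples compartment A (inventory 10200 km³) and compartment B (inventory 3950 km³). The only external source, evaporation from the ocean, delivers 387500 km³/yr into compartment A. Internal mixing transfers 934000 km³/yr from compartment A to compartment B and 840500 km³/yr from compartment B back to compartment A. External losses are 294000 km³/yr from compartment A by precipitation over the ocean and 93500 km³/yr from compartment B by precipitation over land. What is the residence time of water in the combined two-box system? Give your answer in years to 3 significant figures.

For the system as a whole, the A↔B exchange is internal and contributes nothing to the throughput; only the external sinks remove mass.
M_total = 10200 + 3950 = 14150 km³.
ΣF_external_out = 294000 + 93500 = 387500 km³/yr.
τ = M_total / ΣF_ext = 14150 / 387500 = 0.03652 yr.

0.0365 yr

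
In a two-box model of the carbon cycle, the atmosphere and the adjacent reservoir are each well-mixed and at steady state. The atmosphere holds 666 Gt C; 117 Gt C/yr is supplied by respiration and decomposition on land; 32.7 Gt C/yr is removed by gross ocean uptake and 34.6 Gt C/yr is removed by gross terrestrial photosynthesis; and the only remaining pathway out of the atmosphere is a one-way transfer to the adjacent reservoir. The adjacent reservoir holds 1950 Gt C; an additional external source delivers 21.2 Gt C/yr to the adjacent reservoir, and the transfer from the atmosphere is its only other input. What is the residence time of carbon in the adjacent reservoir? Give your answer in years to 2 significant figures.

Balance the atmosphere: ΣF_in = 117.00 Gt C/yr.
Transfer to the adjacent reservoir = ΣF_in − (32.7 + 34.6) = 49.700 Gt C/yr.
Total input to the adjacent reservoir = 49.700 + 21.2 = 70.900 Gt C/yr; at steady state this equals its total output.
τ = M / F = 1950 / 70.900 = 27.50 yr.

28 yr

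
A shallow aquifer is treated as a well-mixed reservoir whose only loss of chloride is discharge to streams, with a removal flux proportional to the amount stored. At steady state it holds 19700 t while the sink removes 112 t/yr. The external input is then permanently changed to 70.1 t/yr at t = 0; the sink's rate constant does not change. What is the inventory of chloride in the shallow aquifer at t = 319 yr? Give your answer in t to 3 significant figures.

13500 t

Residence time τ = M₀/F₀ = 175.9 yr. The eventual steady state is M_∞ = M₀·(F₁/F₀) = 19700 × 70.1/112 = 12330 t.
The anomaly ΔM(t) = M(t) − M_∞ decays as ΔM₀·e^(−t/τ) with ΔM₀ = 19700 − 12330 = 7370 t.
At t = 319 yr, e^(−t/τ) = e^(−1.814) = 0.1631, so ΔM = 1202 t and M = 12330 + 1202 = 13532 t.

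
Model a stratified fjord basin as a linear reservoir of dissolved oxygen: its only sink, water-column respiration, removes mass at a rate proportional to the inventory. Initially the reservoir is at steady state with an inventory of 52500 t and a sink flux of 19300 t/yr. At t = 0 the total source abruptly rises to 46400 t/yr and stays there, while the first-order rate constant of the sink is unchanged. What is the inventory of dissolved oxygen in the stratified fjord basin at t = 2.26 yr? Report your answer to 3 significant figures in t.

94100 t

τ = M₀/F₀ = 52500/19300 = 2.720 yr; rate constant k = 1/τ.
New steady state M_∞ = F₁/k = F₁·τ = 46400 × 2.720 = 126220 t.
M(t) = M_∞ + (M₀ − M_∞)·e^(−t/τ); t/τ = 2.26/2.720 = 0.8308, so e^(−t/τ) = 0.4357.
M(t) = 126220 − 73720 × 0.4357 = 94099 t.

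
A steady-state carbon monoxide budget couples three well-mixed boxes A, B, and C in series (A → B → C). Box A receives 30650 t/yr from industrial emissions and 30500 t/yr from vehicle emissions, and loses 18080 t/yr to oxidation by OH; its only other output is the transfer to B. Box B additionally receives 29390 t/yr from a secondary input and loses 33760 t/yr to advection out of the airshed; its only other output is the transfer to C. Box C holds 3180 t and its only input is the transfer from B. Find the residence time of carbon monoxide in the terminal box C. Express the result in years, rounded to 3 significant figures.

0.0822 yr

Box A: F(A→B) = (30650 + 30500) − 18080 = 43070 t/yr.
Box B: F(B→C) = (43070 + 29390) − 33760 = 38700 t/yr.
Box C throughput = its input = 38700 t/yr; τ = 3180 / 38700 = 0.08217 yr.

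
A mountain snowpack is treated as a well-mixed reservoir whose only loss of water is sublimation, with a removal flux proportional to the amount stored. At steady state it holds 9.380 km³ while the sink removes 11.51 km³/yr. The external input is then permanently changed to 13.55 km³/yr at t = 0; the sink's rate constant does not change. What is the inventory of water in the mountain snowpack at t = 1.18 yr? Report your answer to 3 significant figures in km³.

Residence time τ = M₀/F₀ = 0.8149 yr. The eventual steady state is M_∞ = M₀·(F₁/F₀) = 9.380 × 13.55/11.51 = 11.042 km³.
The anomaly ΔM(t) = M(t) − M_∞ decays as ΔM₀·e^(−t/τ) with ΔM₀ = 9.380 − 11.042 = −1.662 km³.
At t = 1.18 yr, e^(−t/τ) = e^(−1.448) = 0.2351, so ΔM = −0.3908 km³ and M = 11.042 − 0.3908 = 10.652 km³.

10.7 km³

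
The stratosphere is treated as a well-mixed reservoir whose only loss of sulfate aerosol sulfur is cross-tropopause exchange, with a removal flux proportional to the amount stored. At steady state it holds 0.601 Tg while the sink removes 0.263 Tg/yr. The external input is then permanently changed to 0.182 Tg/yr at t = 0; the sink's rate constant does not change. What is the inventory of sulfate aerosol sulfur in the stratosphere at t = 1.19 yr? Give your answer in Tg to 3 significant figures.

0.526 Tg

τ = M₀/F₀ = 0.601/0.263 = 2.285 yr; rate constant k = 1/τ.
New steady state M_∞ = F₁/k = F₁·τ = 0.182 × 2.285 = 0.41590 Tg.
M(t) = M_∞ + (M₀ − M_∞)·e^(−t/τ); t/τ = 1.19/2.285 = 0.5207, so e^(−t/τ) = 0.5941.
M(t) = 0.41590 + 0.1851 × 0.5941 = 0.52586 Tg.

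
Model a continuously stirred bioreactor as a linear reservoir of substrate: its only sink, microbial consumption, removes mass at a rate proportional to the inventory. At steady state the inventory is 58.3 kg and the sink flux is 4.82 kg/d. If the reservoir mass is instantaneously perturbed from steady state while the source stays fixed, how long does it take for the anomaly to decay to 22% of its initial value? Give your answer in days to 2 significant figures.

18 d

For a linear reservoir the anomaly decays as exp(−t/τ) with τ = M/F = 58.3/4.82 = 12.10 d.
exp(−t/τ) = 0.22 ⇒ t = −τ ln(0.22) = 12.10 × 1.514 = 18.31 d.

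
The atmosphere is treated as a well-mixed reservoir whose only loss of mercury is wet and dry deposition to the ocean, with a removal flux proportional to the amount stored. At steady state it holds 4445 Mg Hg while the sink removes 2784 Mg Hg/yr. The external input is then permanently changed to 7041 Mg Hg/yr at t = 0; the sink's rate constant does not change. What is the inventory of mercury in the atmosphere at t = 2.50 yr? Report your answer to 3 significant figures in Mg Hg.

τ = M₀/F₀ = 4445/2784 = 1.597 yr; rate constant k = 1/τ.
New steady state M_∞ = F₁/k = F₁·τ = 7041 × 1.597 = 11242 Mg Hg.
M(t) = M_∞ + (M₀ − M_∞)·e^(−t/τ); t/τ = 2.50/1.597 = 1.566, so e^(−t/τ) = 0.2089.
M(t) = 11242 − 6797 × 0.2089 = 9821.8 Mg Hg.

9820 Mg Hg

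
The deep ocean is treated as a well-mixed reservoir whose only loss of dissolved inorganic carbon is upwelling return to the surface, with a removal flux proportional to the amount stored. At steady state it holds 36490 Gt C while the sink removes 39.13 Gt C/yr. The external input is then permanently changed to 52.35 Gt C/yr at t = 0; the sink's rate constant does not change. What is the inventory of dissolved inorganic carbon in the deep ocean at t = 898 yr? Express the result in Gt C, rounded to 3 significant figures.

The sink rate constant is k = F₀/M₀ = 39.13/36490 = 0.001072 yr⁻¹.
Solving dM/dt = F₁ − kM with M(0) = M₀ gives M(t) = F₁/k + (M₀ − F₁/k)·e^(−kt).
F₁/k = 52.35/0.001072 = 48818 Gt C; kt = 0.001072 × 898 = 0.9630, e^(−kt) = 0.3818.
M(898) = 48818 + (36490 − 48818) × 0.3818 = 48818 − 4706 = 44112 Gt C.

44100 Gt C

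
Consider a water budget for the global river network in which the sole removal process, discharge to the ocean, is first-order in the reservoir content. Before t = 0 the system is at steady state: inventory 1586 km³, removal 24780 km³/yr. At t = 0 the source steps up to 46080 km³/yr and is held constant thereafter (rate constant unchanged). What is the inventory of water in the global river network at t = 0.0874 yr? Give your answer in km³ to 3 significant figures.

2600 km³

The sink rate constant is k = F₀/M₀ = 24780/1586 = 15.62 yr⁻¹.
Solving dM/dt = F₁ − kM with M(0) = M₀ gives M(t) = F₁/k + (M₀ − F₁/k)·e^(−kt).
F₁/k = 46080/15.62 = 2949.3 km³; kt = 15.62 × 0.0874 = 1.366, e^(−kt) = 0.2552.
M(0.0874) = 2949.3 + (1586 − 2949.3) × 0.2552 = 2949.3 − 348.0 = 2601.3 km³.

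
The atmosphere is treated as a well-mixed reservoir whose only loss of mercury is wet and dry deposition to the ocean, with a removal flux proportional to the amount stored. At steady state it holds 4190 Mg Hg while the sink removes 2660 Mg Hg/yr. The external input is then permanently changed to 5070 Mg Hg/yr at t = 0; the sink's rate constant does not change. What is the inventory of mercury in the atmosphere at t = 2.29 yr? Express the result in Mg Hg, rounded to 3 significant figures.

7100 Mg Hg

τ = M₀/F₀ = 4190/2660 = 1.575 yr; rate constant k = 1/τ.
New steady state M_∞ = F₁/k = F₁·τ = 5070 × 1.575 = 7986.2 Mg Hg.
M(t) = M_∞ + (M₀ − M_∞)·e^(−t/τ); t/τ = 2.29/1.575 = 1.454, so e^(−t/τ) = 0.2337.
M(t) = 7986.2 − 3796 × 0.2337 = 7099.1 Mg Hg.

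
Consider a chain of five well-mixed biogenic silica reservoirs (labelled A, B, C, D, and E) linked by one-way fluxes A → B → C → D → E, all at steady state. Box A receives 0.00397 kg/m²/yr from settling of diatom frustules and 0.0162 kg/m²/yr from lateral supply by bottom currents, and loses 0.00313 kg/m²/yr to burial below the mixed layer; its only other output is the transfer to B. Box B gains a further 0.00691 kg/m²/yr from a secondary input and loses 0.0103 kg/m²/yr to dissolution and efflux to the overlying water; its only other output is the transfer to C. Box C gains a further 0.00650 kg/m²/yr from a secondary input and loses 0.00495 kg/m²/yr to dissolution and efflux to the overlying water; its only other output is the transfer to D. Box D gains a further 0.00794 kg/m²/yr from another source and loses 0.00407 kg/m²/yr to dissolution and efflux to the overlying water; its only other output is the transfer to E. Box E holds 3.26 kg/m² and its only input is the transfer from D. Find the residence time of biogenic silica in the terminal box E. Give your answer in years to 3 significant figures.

Box A: F(A→B) = (0.00397 + 0.0162) − 0.00313 = 0.017040 kg/m²/yr.
Box B: F(B→C) = (0.017040 + 0.00691) − 0.0103 = 0.013650 kg/m²/yr.
Box C: F(C→D) = (0.013650 + 0.00650) − 0.00495 = 0.015200 kg/m²/yr.
Box D: F(D→E) = (0.015200 + 0.00794) − 0.00407 = 0.019070 kg/m²/yr.
Box E throughput = its input = 0.019070 kg/m²/yr; τ = 3.26 / 0.019070 = 170.9 yr.

171 yr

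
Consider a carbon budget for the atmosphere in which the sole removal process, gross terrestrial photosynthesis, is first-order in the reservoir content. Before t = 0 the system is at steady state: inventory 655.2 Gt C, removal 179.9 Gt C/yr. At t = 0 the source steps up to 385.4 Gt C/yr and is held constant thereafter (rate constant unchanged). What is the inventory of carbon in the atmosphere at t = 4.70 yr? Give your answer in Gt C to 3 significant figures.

τ = M₀/F₀ = 655.2/179.9 = 3.642 yr; rate constant k = 1/τ.
New steady state M_∞ = F₁/k = F₁·τ = 385.4 × 3.642 = 1403.6 Gt C.
M(t) = M_∞ + (M₀ − M_∞)·e^(−t/τ); t/τ = 4.70/3.642 = 1.290, so e^(−t/τ) = 0.2751.
M(t) = 1403.6 − 748.4 × 0.2751 = 1197.7 Gt C.

1200 Gt C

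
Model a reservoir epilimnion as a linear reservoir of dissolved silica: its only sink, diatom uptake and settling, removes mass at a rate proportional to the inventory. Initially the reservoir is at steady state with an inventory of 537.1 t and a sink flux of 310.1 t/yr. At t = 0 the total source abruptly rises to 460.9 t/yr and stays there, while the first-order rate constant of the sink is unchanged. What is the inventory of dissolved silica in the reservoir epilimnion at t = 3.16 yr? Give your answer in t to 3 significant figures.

756 t

Residence time τ = M₀/F₀ = 1.732 yr. The eventual steady state is M_∞ = M₀·(F₁/F₀) = 537.1 × 460.9/310.1 = 798.29 t.
The anomaly ΔM(t) = M(t) − M_∞ decays as ΔM₀·e^(−t/τ) with ΔM₀ = 537.1 − 798.29 = −261.2 t.
At t = 3.16 yr, e^(−t/τ) = e^(−1.824) = 0.1613, so ΔM = −42.13 t and M = 798.29 − 42.13 = 756.16 t.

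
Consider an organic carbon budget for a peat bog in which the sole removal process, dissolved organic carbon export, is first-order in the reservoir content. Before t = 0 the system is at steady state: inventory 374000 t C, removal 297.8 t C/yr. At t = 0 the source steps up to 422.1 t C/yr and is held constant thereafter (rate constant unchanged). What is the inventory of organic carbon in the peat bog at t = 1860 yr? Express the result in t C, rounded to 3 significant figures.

495000 t C

τ = M₀/F₀ = 374000/297.8 = 1256 yr; rate constant k = 1/τ.
New steady state M_∞ = F₁/k = F₁·τ = 422.1 × 1256 = 530110 t C.
M(t) = M_∞ + (M₀ − M_∞)·e^(−t/τ); t/τ = 1860/1256 = 1.481, so e^(−t/τ) = 0.2274.
M(t) = 530110 − 156100 × 0.2274 = 494610 t C.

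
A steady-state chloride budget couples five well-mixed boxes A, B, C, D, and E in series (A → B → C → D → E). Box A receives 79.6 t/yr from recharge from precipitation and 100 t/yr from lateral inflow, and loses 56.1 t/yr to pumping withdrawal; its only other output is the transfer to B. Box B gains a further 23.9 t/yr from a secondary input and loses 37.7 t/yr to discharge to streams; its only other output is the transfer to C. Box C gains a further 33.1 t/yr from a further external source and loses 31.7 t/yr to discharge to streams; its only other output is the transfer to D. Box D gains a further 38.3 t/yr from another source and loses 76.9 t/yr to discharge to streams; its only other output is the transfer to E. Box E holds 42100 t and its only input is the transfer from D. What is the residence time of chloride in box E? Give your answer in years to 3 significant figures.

581 yr

Box A: F(A→B) = (79.6 + 100) − 56.1 = 123.50 t/yr.
Box B: F(B→C) = (123.50 + 23.9) − 37.7 = 109.70 t/yr.
Box C: F(C→D) = (109.70 + 33.1) − 31.7 = 111.10 t/yr.
Box D: F(D→E) = (111.10 + 38.3) − 76.9 = 72.500 t/yr.
Box E throughput = its input = 72.500 t/yr; τ = 42100 / 72.500 = 580.7 yr.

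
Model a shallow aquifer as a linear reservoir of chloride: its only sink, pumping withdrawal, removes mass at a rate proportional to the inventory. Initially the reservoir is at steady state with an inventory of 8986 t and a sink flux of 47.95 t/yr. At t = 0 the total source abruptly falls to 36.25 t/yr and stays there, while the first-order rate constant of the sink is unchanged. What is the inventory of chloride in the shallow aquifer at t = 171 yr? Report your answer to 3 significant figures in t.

τ = M₀/F₀ = 8986/47.95 = 187.4 yr; rate constant k = 1/τ.
New steady state M_∞ = F₁/k = F₁·τ = 36.25 × 187.4 = 6793.4 t.
M(t) = M_∞ + (M₀ − M_∞)·e^(−t/τ); t/τ = 171/187.4 = 0.9125, so e^(−t/τ) = 0.4015.
M(t) = 6793.4 + 2193 × 0.4015 = 7673.8 t.

7670 t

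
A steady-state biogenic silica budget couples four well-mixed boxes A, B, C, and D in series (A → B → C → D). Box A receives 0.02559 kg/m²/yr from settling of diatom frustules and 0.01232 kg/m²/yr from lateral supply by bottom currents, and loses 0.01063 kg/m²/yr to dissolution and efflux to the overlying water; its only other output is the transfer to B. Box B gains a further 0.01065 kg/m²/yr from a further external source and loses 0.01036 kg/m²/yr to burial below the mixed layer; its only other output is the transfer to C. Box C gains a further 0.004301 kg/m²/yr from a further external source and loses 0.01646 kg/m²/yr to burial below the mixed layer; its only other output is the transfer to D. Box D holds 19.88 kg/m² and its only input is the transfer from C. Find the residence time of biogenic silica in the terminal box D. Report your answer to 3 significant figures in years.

Box A: F(A→B) = (0.02559 + 0.01232) − 0.01063 = 0.027280 kg/m²/yr.
Box B: F(B→C) = (0.027280 + 0.01065) − 0.01036 = 0.027570 kg/m²/yr.
Box C: F(C→D) = (0.027570 + 0.004301) − 0.01646 = 0.015411 kg/m²/yr.
Box D throughput = its input = 0.015411 kg/m²/yr; τ = 19.88 / 0.015411 = 1290 yr.

1290 yr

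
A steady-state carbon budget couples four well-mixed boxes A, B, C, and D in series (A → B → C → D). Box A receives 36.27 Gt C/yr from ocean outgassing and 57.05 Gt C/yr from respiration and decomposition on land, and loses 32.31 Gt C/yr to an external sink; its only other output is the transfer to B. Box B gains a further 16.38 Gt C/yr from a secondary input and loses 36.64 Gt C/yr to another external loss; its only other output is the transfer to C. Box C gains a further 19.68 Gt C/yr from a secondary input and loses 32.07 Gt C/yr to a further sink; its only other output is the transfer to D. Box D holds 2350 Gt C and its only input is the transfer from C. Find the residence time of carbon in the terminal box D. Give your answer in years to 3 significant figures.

82.9 yr

Box A: F(A→B) = (36.27 + 57.05) − 32.31 = 61.010 Gt C/yr.
Box B: F(B→C) = (61.010 + 16.38) − 36.64 = 40.750 Gt C/yr.
Box C: F(C→D) = (40.750 + 19.68) − 32.07 = 28.360 Gt C/yr.
Box D throughput = its input = 28.360 Gt C/yr; τ = 2350 / 28.360 = 82.86 yr.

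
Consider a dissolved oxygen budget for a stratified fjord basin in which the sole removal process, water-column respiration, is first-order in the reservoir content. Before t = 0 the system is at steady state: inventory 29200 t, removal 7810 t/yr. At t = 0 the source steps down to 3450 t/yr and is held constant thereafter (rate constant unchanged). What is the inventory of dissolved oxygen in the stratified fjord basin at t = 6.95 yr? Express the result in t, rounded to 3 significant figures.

τ = M₀/F₀ = 29200/7810 = 3.739 yr; rate constant k = 1/τ.
New steady state M_∞ = F₁/k = F₁·τ = 3450 × 3.739 = 12899 t.
M(t) = M_∞ + (M₀ − M_∞)·e^(−t/τ); t/τ = 6.95/3.739 = 1.859, so e^(−t/τ) = 0.1558.
M(t) = 12899 + 16300 × 0.1558 = 15439 t.

15400 t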